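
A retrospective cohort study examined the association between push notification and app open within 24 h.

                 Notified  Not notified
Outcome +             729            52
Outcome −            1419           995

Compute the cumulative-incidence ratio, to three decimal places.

6.833

Reading the table with exposure as columns: a = 729 (Notified, case), b = 1419 (Notified, non-case), c = 52 (Not notified, case), d = 995.
Risk in exposed = 729/2148 = 0.33939; risk in unexposed = 52/1047 = 0.04967.
RR = 0.33939 / 0.04967 = 6.83340
The risk among the exposed is 6.83 times that among the unexposed.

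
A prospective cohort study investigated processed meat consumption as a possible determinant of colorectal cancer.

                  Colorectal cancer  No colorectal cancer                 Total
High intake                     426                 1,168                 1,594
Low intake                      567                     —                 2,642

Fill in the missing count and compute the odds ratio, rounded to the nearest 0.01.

1.33

The missing cell is in the unexposed row: 2642 − 567 = 2075.
So a = 426, b = 1168, c = 567, d = 2075.
OR = (a·d)/(b·c) = (426 × 2075) / (1168 × 567) = 883950 / 662256 = 1.33476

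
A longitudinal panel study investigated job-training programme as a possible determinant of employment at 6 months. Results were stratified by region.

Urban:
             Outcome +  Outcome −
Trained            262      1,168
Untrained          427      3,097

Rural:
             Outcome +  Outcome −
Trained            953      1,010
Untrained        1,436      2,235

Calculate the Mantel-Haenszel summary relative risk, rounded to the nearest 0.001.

1.295

RR_MH = Σ(aᵢ·n₀ᵢ/nᵢ) / Σ(cᵢ·n₁ᵢ/nᵢ), with n₁ᵢ = aᵢ+bᵢ (exposed), n₀ᵢ = cᵢ+dᵢ (unexposed), nᵢ = n₁ᵢ+n₀ᵢ.
Stratum 1 (Urban): n₁ = 1430, n₀ = 3524, n = 4954; a·n₀/n = 262·3524/4954 = 186.3722; c·n₁/n = 427·1430/4954 = 123.2560
Stratum 2 (Rural): n₁ = 1963, n₀ = 3671, n = 5634; a·n₀/n = 953·3671/5634 = 620.9554; c·n₁/n = 1436·1963/5634 = 500.3316
RR_MH = (186.3722 + 620.9554) / (123.2560 + 500.3316) = 807.3277 / 623.5875 = 1.29465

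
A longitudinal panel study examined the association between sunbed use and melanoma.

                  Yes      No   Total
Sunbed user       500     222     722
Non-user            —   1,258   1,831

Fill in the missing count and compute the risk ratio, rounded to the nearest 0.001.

2.213

The missing cell is in the unexposed row: 1831 − 1258 = 573.
So a = 500, b = 222, c = 573, d = 1258.
RR = [a/(a+b)] / [c/(c+d)] = (500/722) / (573/1831) = 0.69252/0.31294 = 2.21292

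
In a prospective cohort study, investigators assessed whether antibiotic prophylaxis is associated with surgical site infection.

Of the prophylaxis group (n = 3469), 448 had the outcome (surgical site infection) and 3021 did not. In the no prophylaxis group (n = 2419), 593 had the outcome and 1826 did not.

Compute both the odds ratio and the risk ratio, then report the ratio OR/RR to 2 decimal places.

From the description: a = 448, b = 3021, c = 593, d = 1826.
OR = (448·1826)/(3021·593) = 818048/1791453 = 0.45664
Risk in exposed = 448/3469 = 0.12914; risk in unexposed = 593/2419 = 0.24514; RR = 0.52681
OR/RR = 0.45664 / 0.52681 = 0.86680
The outcome is not rare, so the OR lies further from 1 than the RR.

0.87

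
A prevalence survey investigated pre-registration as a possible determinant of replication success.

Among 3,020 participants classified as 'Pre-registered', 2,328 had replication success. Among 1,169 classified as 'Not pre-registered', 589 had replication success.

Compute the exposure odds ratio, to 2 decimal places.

From the description: a = 2328, b = 692, c = 589, d = 580.
OR = (a·d)/(b·c) = (2328 × 580) / (692 × 589) = 1350240 / 407588 = 3.31276
The odds of replication success are about 3.31 times as high in the pre-registered group.

3.31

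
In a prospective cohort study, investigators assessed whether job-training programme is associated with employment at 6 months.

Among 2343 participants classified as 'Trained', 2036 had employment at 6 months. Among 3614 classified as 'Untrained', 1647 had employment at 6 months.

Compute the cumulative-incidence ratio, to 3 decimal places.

From the description: a = 2036, b = 307, c = 1647, d = 1967.
Risk in exposed = 2036/2343 = 0.86897; risk in unexposed = 1647/3614 = 0.45573.
RR = 0.86897 / 0.45573 = 1.90678
The risk among the exposed is 1.91 times that among the unexposed.

1.907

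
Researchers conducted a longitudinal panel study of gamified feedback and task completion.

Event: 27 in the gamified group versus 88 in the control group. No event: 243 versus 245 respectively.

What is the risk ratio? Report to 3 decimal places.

From the description: a = 27, b = 243, c = 88, d = 245.
Risk in exposed = 27/270 = 0.10000; risk in unexposed = 88/333 = 0.26426.
RR = 0.10000 / 0.26426 = 0.37841
The risk is 62% lower among the exposed than among the unexposed.

0.378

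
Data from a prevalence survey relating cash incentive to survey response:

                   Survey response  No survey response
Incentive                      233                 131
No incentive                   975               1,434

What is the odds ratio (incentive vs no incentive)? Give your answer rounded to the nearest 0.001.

2.616

Cells: a = 233, b = 131, c = 975, d = 1434.
OR = (a·d)/(b·c) = (233 × 1434) / (131 × 975) = 334122 / 127725 = 2.61595
The odds of survey response are about 2.62 times as high in the incentive group.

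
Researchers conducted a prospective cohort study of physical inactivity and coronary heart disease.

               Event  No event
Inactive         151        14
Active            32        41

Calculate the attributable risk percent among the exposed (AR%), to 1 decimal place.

52.1

Cells: a = 151, b = 14, c = 32, d = 41.
Risk in exposed = 151/165 = 0.91515; risk in unexposed = 32/73 = 0.43836.
RR = 0.91515/0.43836 = 2.08769
AR% = (RR − 1)/RR × 100 = (2.08769 − 1)/2.08769 × 100 = 52.1002%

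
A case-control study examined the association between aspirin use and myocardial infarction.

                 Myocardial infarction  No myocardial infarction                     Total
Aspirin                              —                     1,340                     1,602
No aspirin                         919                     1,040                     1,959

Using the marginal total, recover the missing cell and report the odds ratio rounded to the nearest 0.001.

The missing cell is in the exposed row: 1602 − 1340 = 262.
So a = 262, b = 1340, c = 919, d = 1040.
OR = (a·d)/(b·c) = (262 × 1040) / (1340 × 919) = 272480 / 1231460 = 0.22127

0.221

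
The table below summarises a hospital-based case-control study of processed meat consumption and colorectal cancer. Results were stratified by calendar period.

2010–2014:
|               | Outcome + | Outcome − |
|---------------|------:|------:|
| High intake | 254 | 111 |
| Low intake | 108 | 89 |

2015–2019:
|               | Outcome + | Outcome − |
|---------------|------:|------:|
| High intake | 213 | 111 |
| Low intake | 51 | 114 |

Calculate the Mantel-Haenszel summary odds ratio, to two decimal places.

2.73

OR_MH = Σ(aᵢdᵢ/nᵢ) / Σ(bᵢcᵢ/nᵢ), where nᵢ is the stratum total.
Stratum 1 (2010–2014): n = 562; a·d/n = 254·89/562 = 40.2242; b·c/n = 111·108/562 = 21.3310
Stratum 2 (2015–2019): n = 489; a·d/n = 213·114/489 = 49.6564; b·c/n = 111·51/489 = 11.5767
OR_MH = (40.2242 + 49.6564) / (21.3310 + 11.5767) = 89.8806 / 32.9076 = 2.73130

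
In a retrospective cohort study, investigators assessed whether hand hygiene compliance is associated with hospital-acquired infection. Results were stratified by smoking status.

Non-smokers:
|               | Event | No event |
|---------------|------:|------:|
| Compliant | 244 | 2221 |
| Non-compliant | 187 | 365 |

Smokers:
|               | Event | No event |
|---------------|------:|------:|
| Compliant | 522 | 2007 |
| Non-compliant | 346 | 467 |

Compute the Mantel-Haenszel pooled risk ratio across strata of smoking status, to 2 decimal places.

0.41

RR_MH = Σ(aᵢ·n₀ᵢ/nᵢ) / Σ(cᵢ·n₁ᵢ/nᵢ), with n₁ᵢ = aᵢ+bᵢ (exposed), n₀ᵢ = cᵢ+dᵢ (unexposed), nᵢ = n₁ᵢ+n₀ᵢ.
Stratum 1 (Non-smokers): n₁ = 2465, n₀ = 552, n = 3017; a·n₀/n = 244·552/3017 = 44.6430; c·n₁/n = 187·2465/3017 = 152.7859
Stratum 2 (Smokers): n₁ = 2529, n₀ = 813, n = 3342; a·n₀/n = 522·813/3342 = 126.9856; c·n₁/n = 346·2529/3342 = 261.8294
RR_MH = (44.6430 + 126.9856) / (152.7859 + 261.8294) = 171.6287 / 414.6153 = 0.41395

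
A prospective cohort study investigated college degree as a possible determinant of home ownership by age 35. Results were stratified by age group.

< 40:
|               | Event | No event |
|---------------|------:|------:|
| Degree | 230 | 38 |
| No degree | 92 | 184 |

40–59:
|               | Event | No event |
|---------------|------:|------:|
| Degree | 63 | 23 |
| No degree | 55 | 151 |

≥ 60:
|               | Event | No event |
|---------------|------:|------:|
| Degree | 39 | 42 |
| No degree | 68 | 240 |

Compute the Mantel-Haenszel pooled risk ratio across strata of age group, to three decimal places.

2.537

RR_MH = Σ(aᵢ·n₀ᵢ/nᵢ) / Σ(cᵢ·n₁ᵢ/nᵢ), with n₁ᵢ = aᵢ+bᵢ (exposed), n₀ᵢ = cᵢ+dᵢ (unexposed), nᵢ = n₁ᵢ+n₀ᵢ.
Stratum 1 (< 40): n₁ = 268, n₀ = 276, n = 544; a·n₀/n = 230·276/544 = 116.6912; c·n₁/n = 92·268/544 = 45.3235
Stratum 2 (40–59): n₁ = 86, n₀ = 206, n = 292; a·n₀/n = 63·206/292 = 44.4452; c·n₁/n = 55·86/292 = 16.1986
Stratum 3 (≥ 60): n₁ = 81, n₀ = 308, n = 389; a·n₀/n = 39·308/389 = 30.8792; c·n₁/n = 68·81/389 = 14.1594
RR_MH = (116.6912 + 44.4452 + 30.8792) / (45.3235 + 16.1986 + 14.1594) = 192.0156 / 75.6815 = 2.53715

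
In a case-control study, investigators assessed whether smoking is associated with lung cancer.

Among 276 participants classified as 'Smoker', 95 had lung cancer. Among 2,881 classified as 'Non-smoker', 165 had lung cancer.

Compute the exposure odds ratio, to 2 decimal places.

8.64

From the description: a = 95, b = 181, c = 165, d = 2716.
OR = (a·d)/(b·c) = (95 × 2716) / (181 × 165) = 258020 / 29865 = 8.63954
The odds of lung cancer are about 8.64 times as high in the smoker group.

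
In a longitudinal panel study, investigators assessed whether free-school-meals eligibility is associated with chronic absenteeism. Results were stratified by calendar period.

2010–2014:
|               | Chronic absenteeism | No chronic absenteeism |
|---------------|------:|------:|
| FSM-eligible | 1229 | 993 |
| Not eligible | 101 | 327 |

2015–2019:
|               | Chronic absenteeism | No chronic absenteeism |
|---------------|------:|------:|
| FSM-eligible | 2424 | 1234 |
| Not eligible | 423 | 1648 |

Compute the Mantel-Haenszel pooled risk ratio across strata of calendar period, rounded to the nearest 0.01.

3.03

RR_MH = Σ(aᵢ·n₀ᵢ/nᵢ) / Σ(cᵢ·n₁ᵢ/nᵢ), with n₁ᵢ = aᵢ+bᵢ (exposed), n₀ᵢ = cᵢ+dᵢ (unexposed), nᵢ = n₁ᵢ+n₀ᵢ.
Stratum 1 (2010–2014): n₁ = 2222, n₀ = 428, n = 2650; a·n₀/n = 1229·428/2650 = 198.4951; c·n₁/n = 101·2222/2650 = 84.6875
Stratum 2 (2015–2019): n₁ = 3658, n₀ = 2071, n = 5729; a·n₀/n = 2424·2071/5729 = 876.2618; c·n₁/n = 423·3658/5729 = 270.0880
RR_MH = (198.4951 + 876.2618) / (84.6875 + 270.0880) = 1074.7569 / 354.7755 = 3.02940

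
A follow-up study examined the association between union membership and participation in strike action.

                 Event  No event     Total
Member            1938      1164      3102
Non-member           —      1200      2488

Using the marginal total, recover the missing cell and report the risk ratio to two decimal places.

1.21

The missing cell is in the unexposed row: 2488 − 1200 = 1288.
So a = 1938, b = 1164, c = 1288, d = 1200.
RR = [a/(a+b)] / [c/(c+d)] = (1938/3102) / (1288/2488) = 0.62476/0.51768 = 1.20683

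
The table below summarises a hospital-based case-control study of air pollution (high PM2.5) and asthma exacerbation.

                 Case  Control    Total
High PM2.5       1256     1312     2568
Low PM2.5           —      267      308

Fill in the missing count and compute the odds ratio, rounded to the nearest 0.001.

6.234

The missing cell is in the unexposed row: 308 − 267 = 41.
So a = 1256, b = 1312, c = 41, d = 267.
OR = (a·d)/(b·c) = (1256 × 267) / (1312 × 41) = 335352 / 53792 = 6.23424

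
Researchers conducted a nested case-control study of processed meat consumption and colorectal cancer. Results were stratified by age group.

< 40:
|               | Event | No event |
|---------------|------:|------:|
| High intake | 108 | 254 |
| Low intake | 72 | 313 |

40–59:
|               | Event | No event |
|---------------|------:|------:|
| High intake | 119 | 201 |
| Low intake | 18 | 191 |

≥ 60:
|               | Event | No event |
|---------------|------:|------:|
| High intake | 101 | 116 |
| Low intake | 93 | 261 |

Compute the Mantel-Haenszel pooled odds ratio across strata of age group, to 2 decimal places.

OR_MH = Σ(aᵢdᵢ/nᵢ) / Σ(bᵢcᵢ/nᵢ), where nᵢ is the stratum total.
Stratum 1 (< 40): n = 747; a·d/n = 108·313/747 = 45.2530; b·c/n = 254·72/747 = 24.4819
Stratum 2 (40–59): n = 529; a·d/n = 119·191/529 = 42.9660; b·c/n = 201·18/529 = 6.8393
Stratum 3 (≥ 60): n = 571; a·d/n = 101·261/571 = 46.1664; b·c/n = 116·93/571 = 18.8932
OR_MH = (45.2530 + 42.9660 + 46.1664) / (24.4819 + 6.8393 + 18.8932) = 134.3854 / 50.2144 = 2.67623

2.68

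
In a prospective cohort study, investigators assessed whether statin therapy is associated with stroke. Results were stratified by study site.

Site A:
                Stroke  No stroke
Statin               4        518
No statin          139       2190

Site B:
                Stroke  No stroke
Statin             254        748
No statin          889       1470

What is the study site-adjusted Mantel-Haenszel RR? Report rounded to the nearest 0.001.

0.625

RR_MH = Σ(aᵢ·n₀ᵢ/nᵢ) / Σ(cᵢ·n₁ᵢ/nᵢ), with n₁ᵢ = aᵢ+bᵢ (exposed), n₀ᵢ = cᵢ+dᵢ (unexposed), nᵢ = n₁ᵢ+n₀ᵢ.
Stratum 1 (Site A): n₁ = 522, n₀ = 2329, n = 2851; a·n₀/n = 4·2329/2851 = 3.2676; c·n₁/n = 139·522/2851 = 25.4500
Stratum 2 (Site B): n₁ = 1002, n₀ = 2359, n = 3361; a·n₀/n = 254·2359/3361 = 178.2761; c·n₁/n = 889·1002/3361 = 265.0336
RR_MH = (3.2676 + 178.2761) / (25.4500 + 265.0336) = 181.5437 / 290.4836 = 0.62497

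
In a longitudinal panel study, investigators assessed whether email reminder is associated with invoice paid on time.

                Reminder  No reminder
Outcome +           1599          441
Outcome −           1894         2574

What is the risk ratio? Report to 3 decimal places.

Reading the table with exposure as columns: a = 1599 (Reminder, case), b = 1894 (Reminder, non-case), c = 441 (No reminder, case), d = 2574.
Risk in exposed = 1599/3493 = 0.45777; risk in unexposed = 441/3015 = 0.14627.
RR = 0.45777 / 0.14627 = 3.12967
The risk among the exposed is 3.13 times that among the unexposed.

3.130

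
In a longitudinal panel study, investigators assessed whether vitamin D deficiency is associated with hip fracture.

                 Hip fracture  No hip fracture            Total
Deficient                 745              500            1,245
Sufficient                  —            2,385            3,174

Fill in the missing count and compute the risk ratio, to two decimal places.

2.41

The missing cell is in the unexposed row: 3174 − 2385 = 789.
So a = 745, b = 500, c = 789, d = 2385.
RR = [a/(a+b)] / [c/(c+d)] = (745/1245) / (789/3174) = 0.59839/0.24858 = 2.40723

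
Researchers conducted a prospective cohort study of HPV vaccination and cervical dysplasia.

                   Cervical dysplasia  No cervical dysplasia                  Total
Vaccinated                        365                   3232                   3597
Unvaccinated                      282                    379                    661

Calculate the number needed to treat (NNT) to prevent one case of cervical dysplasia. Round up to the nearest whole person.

Risk in treated group = 365/3597 = 0.10147; risk in control = 282/661 = 0.42663.
Absolute risk reduction = 0.42663 − 0.10147 = 0.32515
NNT = 1 / ARR = 1 / 0.32515 = 3.075 → round up → 4

4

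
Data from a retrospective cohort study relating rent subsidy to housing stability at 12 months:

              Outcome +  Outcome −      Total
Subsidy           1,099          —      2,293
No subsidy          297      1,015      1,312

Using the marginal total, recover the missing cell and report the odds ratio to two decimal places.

3.15

The missing cell is in the exposed row: 2293 − 1099 = 1194.
So a = 1099, b = 1194, c = 297, d = 1015.
OR = (a·d)/(b·c) = (1099 × 1015) / (1194 × 297) = 1115485 / 354618 = 3.14560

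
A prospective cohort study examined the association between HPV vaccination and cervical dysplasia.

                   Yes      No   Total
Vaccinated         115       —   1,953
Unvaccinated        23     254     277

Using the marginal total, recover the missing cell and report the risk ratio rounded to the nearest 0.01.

0.71

The missing cell is in the exposed row: 1953 − 115 = 1838.
So a = 115, b = 1838, c = 23, d = 254.
RR = [a/(a+b)] / [c/(c+d)] = (115/1953) / (23/277) = 0.05888/0.08303 = 0.70917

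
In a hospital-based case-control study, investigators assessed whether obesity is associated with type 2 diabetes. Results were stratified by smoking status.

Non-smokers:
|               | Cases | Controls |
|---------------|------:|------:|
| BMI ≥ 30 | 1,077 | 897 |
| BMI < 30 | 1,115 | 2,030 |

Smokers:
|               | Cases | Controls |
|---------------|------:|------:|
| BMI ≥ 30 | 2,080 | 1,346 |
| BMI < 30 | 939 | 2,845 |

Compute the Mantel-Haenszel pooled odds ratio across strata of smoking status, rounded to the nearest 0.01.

OR_MH = Σ(aᵢdᵢ/nᵢ) / Σ(bᵢcᵢ/nᵢ), where nᵢ is the stratum total.
Stratum 1 (Non-smokers): n = 5119; a·d/n = 1077·2030/5119 = 427.0971; b·c/n = 897·1115/5119 = 195.3809
Stratum 2 (Smokers): n = 7210; a·d/n = 2080·2845/7210 = 820.7490; b·c/n = 1346·939/7210 = 175.2974
OR_MH = (427.0971 + 820.7490) / (195.3809 + 175.2974) = 1247.8460 / 370.6783 = 3.36639

3.37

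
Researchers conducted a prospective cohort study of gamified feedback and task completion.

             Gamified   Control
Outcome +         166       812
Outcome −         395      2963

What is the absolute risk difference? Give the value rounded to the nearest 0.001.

0.081

Reading the table with exposure as columns: a = 166 (Gamified, case), b = 395 (Gamified, non-case), c = 812 (Control, case), d = 2963.
Risk in exposed = 166/561 = 0.295900; risk in unexposed = 812/3775 = 0.215099.
Risk difference = 0.295900 − 0.215099 = 0.080801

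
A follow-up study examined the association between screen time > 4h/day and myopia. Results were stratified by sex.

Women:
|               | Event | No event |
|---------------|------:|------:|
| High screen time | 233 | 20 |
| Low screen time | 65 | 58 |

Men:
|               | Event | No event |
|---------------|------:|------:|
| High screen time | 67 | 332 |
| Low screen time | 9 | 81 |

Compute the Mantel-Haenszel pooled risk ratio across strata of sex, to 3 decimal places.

RR_MH = Σ(aᵢ·n₀ᵢ/nᵢ) / Σ(cᵢ·n₁ᵢ/nᵢ), with n₁ᵢ = aᵢ+bᵢ (exposed), n₀ᵢ = cᵢ+dᵢ (unexposed), nᵢ = n₁ᵢ+n₀ᵢ.
Stratum 1 (Women): n₁ = 253, n₀ = 123, n = 376; a·n₀/n = 233·123/376 = 76.2207; c·n₁/n = 65·253/376 = 43.7367
Stratum 2 (Men): n₁ = 399, n₀ = 90, n = 489; a·n₀/n = 67·90/489 = 12.3313; c·n₁/n = 9·399/489 = 7.3436
RR_MH = (76.2207 + 12.3313) / (43.7367 + 7.3436) = 88.5520 / 51.0803 = 1.73359

1.734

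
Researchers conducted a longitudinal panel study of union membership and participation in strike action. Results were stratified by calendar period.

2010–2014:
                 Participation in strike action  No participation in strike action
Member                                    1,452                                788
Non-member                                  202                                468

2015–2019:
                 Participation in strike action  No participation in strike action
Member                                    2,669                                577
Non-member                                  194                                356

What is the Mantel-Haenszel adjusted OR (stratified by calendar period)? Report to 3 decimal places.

5.747

OR_MH = Σ(aᵢdᵢ/nᵢ) / Σ(bᵢcᵢ/nᵢ), where nᵢ is the stratum total.
Stratum 1 (2010–2014): n = 2910; a·d/n = 1452·468/2910 = 233.5175; b·c/n = 788·202/2910 = 54.6997
Stratum 2 (2015–2019): n = 3796; a·d/n = 2669·356/3796 = 250.3066; b·c/n = 577·194/3796 = 29.4884
OR_MH = (233.5175 + 250.3066) / (54.6997 + 29.4884) = 483.8242 / 84.1881 = 5.74694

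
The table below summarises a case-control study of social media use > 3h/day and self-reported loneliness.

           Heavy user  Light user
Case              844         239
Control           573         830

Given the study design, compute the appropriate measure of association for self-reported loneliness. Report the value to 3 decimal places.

Reading the table with exposure as columns: a = 844 (Heavy user, case), b = 573 (Heavy user, non-case), c = 239 (Light user, case), d = 830.
This is a case-control study: participants were sampled on outcome status, so risks in the source population cannot be estimated directly — relative risk is not valid here. The odds ratio is the appropriate measure.
OR = (a·d)/(b·c) = (844 × 830) / (573 × 239) = 700520 / 136947 = 5.11526

5.115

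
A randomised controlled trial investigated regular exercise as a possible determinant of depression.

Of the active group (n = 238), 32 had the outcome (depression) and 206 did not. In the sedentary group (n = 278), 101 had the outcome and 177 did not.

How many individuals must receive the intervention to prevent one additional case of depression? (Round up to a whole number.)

5

Risk in treated group = 32/238 = 0.13445; risk in control = 101/278 = 0.36331.
Absolute risk reduction = 0.36331 − 0.13445 = 0.22886
NNT = 1 / ARR = 1 / 0.22886 = 4.370 → round up → 5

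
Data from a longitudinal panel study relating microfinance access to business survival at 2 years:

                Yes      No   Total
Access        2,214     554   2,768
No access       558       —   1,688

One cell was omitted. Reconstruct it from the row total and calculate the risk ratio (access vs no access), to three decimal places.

2.420

The missing cell is in the unexposed row: 1688 − 558 = 1130.
So a = 2214, b = 554, c = 558, d = 1130.
RR = [a/(a+b)] / [c/(c+d)] = (2214/2768) / (558/1688) = 0.79986/0.33057 = 2.41963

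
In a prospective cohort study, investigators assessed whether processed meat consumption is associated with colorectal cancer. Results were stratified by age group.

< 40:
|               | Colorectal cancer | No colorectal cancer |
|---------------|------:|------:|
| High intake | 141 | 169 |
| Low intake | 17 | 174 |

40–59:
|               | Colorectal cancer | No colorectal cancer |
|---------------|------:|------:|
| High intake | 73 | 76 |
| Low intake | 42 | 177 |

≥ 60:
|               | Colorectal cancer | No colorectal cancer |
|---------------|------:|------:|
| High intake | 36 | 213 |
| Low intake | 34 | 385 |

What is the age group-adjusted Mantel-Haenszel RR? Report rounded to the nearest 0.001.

RR_MH = Σ(aᵢ·n₀ᵢ/nᵢ) / Σ(cᵢ·n₁ᵢ/nᵢ), with n₁ᵢ = aᵢ+bᵢ (exposed), n₀ᵢ = cᵢ+dᵢ (unexposed), nᵢ = n₁ᵢ+n₀ᵢ.
Stratum 1 (< 40): n₁ = 310, n₀ = 191, n = 501; a·n₀/n = 141·191/501 = 53.7545; c·n₁/n = 17·310/501 = 10.5190
Stratum 2 (40–59): n₁ = 149, n₀ = 219, n = 368; a·n₀/n = 73·219/368 = 43.4429; c·n₁/n = 42·149/368 = 17.0054
Stratum 3 (≥ 60): n₁ = 249, n₀ = 419, n = 668; a·n₀/n = 36·419/668 = 22.5808; c·n₁/n = 34·249/668 = 12.6737
RR_MH = (53.7545 + 43.4429 + 22.5808) / (10.5190 + 17.0054 + 12.6737) = 119.7783 / 40.1980 = 2.97970

2.980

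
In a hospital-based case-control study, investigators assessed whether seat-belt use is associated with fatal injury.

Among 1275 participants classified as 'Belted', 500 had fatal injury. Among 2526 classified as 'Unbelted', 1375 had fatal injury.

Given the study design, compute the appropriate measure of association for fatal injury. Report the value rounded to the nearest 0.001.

0.540

From the description: a = 500, b = 775, c = 1375, d = 1151.
This is a hospital-based case-control study: participants were sampled on outcome status, so risks in the source population cannot be estimated directly — relative risk is not valid here. The odds ratio is the appropriate measure.
OR = (a·d)/(b·c) = (500 × 1151) / (775 × 1375) = 575500 / 1065625 = 0.54006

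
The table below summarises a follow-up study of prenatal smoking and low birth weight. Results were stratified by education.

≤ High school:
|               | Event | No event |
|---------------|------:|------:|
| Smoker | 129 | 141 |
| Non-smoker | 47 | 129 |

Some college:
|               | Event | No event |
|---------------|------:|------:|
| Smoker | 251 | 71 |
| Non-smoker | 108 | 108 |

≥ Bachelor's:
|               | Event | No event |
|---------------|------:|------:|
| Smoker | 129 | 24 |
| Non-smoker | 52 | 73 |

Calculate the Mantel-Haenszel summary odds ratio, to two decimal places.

OR_MH = Σ(aᵢdᵢ/nᵢ) / Σ(bᵢcᵢ/nᵢ), where nᵢ is the stratum total.
Stratum 1 (≤ High school): n = 446; a·d/n = 129·129/446 = 37.3117; b·c/n = 141·47/446 = 14.8587
Stratum 2 (Some college): n = 538; a·d/n = 251·108/538 = 50.3866; b·c/n = 71·108/538 = 14.2528
Stratum 3 (≥ Bachelor's): n = 278; a·d/n = 129·73/278 = 33.8741; b·c/n = 24·52/278 = 4.4892
OR_MH = (37.3117 + 50.3866 + 33.8741) / (14.8587 + 14.2528 + 4.4892) = 121.5724 / 33.6007 = 3.61815

3.62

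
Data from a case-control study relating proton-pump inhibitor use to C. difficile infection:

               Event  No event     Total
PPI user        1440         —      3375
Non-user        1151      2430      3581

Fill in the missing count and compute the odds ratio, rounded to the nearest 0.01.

The missing cell is in the exposed row: 3375 − 1440 = 1935.
So a = 1440, b = 1935, c = 1151, d = 2430.
OR = (a·d)/(b·c) = (1440 × 2430) / (1935 × 1151) = 3499200 / 2227185 = 1.57113

1.57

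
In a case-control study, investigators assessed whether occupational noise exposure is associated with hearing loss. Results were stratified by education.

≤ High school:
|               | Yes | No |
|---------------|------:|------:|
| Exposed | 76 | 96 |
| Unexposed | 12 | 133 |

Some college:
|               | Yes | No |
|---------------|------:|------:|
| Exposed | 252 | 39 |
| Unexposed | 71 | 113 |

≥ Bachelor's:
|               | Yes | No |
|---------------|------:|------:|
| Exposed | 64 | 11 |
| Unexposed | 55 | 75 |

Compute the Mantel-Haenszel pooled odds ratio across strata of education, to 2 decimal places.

9.28

OR_MH = Σ(aᵢdᵢ/nᵢ) / Σ(bᵢcᵢ/nᵢ), where nᵢ is the stratum total.
Stratum 1 (≤ High school): n = 317; a·d/n = 76·133/317 = 31.8864; b·c/n = 96·12/317 = 3.6341
Stratum 2 (Some college): n = 475; a·d/n = 252·113/475 = 59.9495; b·c/n = 39·71/475 = 5.8295
Stratum 3 (≥ Bachelor's): n = 205; a·d/n = 64·75/205 = 23.4146; b·c/n = 11·55/205 = 2.9512
OR_MH = (31.8864 + 59.9495 + 23.4146) / (3.6341 + 5.8295 + 2.9512) = 115.2505 / 12.4148 = 9.28335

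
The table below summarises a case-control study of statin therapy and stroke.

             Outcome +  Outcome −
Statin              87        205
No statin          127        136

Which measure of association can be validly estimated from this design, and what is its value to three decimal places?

0.454

Cells: a = 87, b = 205, c = 127, d = 136.
This is a case-control study: participants were sampled on outcome status, so risks in the source population cannot be estimated directly — relative risk is not valid here. The odds ratio is the appropriate measure.
OR = (a·d)/(b·c) = (87 × 136) / (205 × 127) = 11832 / 26035 = 0.45447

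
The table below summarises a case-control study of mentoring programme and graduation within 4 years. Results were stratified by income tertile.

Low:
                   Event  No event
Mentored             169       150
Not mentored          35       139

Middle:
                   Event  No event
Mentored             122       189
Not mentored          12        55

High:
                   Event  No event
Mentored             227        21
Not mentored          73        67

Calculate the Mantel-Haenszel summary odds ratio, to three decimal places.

OR_MH = Σ(aᵢdᵢ/nᵢ) / Σ(bᵢcᵢ/nᵢ), where nᵢ is the stratum total.
Stratum 1 (Low): n = 493; a·d/n = 169·139/493 = 47.6491; b·c/n = 150·35/493 = 10.6491
Stratum 2 (Middle): n = 378; a·d/n = 122·55/378 = 17.7513; b·c/n = 189·12/378 = 6.0000
Stratum 3 (High): n = 388; a·d/n = 227·67/388 = 39.1985; b·c/n = 21·73/388 = 3.9510
OR_MH = (47.6491 + 17.7513 + 39.1985) / (10.6491 + 6.0000 + 3.9510) = 104.5989 / 20.6001 = 5.07759

5.078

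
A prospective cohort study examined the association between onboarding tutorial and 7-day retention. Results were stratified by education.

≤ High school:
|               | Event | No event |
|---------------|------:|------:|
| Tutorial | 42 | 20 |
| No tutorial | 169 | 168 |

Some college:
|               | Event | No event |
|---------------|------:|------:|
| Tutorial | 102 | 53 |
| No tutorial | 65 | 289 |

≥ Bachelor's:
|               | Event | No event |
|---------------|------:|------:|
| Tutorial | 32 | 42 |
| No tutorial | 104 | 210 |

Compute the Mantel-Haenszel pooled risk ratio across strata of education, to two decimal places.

RR_MH = Σ(aᵢ·n₀ᵢ/nᵢ) / Σ(cᵢ·n₁ᵢ/nᵢ), with n₁ᵢ = aᵢ+bᵢ (exposed), n₀ᵢ = cᵢ+dᵢ (unexposed), nᵢ = n₁ᵢ+n₀ᵢ.
Stratum 1 (≤ High school): n₁ = 62, n₀ = 337, n = 399; a·n₀/n = 42·337/399 = 35.4737; c·n₁/n = 169·62/399 = 26.2607
Stratum 2 (Some college): n₁ = 155, n₀ = 354, n = 509; a·n₀/n = 102·354/509 = 70.9391; c·n₁/n = 65·155/509 = 19.7937
Stratum 3 (≥ Bachelor's): n₁ = 74, n₀ = 314, n = 388; a·n₀/n = 32·314/388 = 25.8969; c·n₁/n = 104·74/388 = 19.8351
RR_MH = (35.4737 + 70.9391 + 25.8969) / (26.2607 + 19.7937 + 19.8351) = 132.3097 / 65.8894 = 2.00806

2.01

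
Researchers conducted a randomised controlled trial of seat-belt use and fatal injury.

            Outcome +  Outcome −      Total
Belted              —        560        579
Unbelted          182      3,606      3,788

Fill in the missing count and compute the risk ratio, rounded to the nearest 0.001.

The missing cell is in the exposed row: 579 − 560 = 19.
So a = 19, b = 560, c = 182, d = 3606.
RR = [a/(a+b)] / [c/(c+d)] = (19/579) / (182/3788) = 0.03282/0.04805 = 0.68299

0.683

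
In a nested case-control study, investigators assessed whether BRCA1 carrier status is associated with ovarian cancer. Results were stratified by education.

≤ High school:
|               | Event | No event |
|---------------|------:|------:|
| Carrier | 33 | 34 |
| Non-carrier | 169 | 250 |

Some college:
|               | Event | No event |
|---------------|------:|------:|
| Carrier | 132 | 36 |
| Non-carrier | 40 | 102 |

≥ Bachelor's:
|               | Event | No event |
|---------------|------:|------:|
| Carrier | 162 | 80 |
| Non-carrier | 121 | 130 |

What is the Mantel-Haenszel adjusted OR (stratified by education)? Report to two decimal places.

2.86

OR_MH = Σ(aᵢdᵢ/nᵢ) / Σ(bᵢcᵢ/nᵢ), where nᵢ is the stratum total.
Stratum 1 (≤ High school): n = 486; a·d/n = 33·250/486 = 16.9753; b·c/n = 34·169/486 = 11.8230
Stratum 2 (Some college): n = 310; a·d/n = 132·102/310 = 43.4323; b·c/n = 36·40/310 = 4.6452
Stratum 3 (≥ Bachelor's): n = 493; a·d/n = 162·130/493 = 42.7181; b·c/n = 80·121/493 = 19.6349
OR_MH = (16.9753 + 43.4323 + 42.7181) / (11.8230 + 4.6452 + 19.6349) = 103.1256 / 36.1031 = 2.85642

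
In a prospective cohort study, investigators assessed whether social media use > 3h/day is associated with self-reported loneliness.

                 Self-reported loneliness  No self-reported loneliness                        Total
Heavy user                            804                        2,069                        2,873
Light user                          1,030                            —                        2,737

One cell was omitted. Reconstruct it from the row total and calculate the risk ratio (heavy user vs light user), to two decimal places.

The missing cell is in the unexposed row: 2737 − 1030 = 1707.
So a = 804, b = 2069, c = 1030, d = 1707.
RR = [a/(a+b)] / [c/(c+d)] = (804/2873) / (1030/2737) = 0.27985/0.37632 = 0.74363

0.74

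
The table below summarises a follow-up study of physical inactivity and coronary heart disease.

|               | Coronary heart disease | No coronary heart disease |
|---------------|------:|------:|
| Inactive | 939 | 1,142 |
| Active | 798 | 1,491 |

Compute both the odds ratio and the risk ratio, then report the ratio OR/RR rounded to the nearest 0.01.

Cells: a = 939, b = 1142, c = 798, d = 1491.
OR = (939·1491)/(1142·798) = 1400049/911316 = 1.53629
Risk in exposed = 939/2081 = 0.45123; risk in unexposed = 798/2289 = 0.34862; RR = 1.29430
OR/RR = 1.53629 / 1.29430 = 1.18696
The outcome is not rare, so the OR lies further from 1 than the RR.

1.19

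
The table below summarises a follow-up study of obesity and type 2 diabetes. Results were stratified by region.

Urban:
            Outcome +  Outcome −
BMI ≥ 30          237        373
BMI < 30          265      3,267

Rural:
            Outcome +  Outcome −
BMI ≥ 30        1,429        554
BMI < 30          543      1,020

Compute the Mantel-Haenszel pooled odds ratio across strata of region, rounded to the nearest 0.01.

5.50

OR_MH = Σ(aᵢdᵢ/nᵢ) / Σ(bᵢcᵢ/nᵢ), where nᵢ is the stratum total.
Stratum 1 (Urban): n = 4142; a·d/n = 237·3267/4142 = 186.9336; b·c/n = 373·265/4142 = 23.8641
Stratum 2 (Rural): n = 3546; a·d/n = 1429·1020/3546 = 411.0491; b·c/n = 554·543/3546 = 84.8342
OR_MH = (186.9336 + 411.0491) / (23.8641 + 84.8342) = 597.9827 / 108.6983 = 5.50131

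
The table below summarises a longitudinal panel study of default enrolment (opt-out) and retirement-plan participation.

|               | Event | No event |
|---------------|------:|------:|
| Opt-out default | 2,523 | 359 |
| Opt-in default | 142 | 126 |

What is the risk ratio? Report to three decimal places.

1.652

Cells: a = 2523, b = 359, c = 142, d = 126.
Risk in exposed = 2523/2882 = 0.87543; risk in unexposed = 142/268 = 0.52985.
RR = 0.87543 / 0.52985 = 1.65223
The risk among the exposed is 1.65 times that among the unexposed.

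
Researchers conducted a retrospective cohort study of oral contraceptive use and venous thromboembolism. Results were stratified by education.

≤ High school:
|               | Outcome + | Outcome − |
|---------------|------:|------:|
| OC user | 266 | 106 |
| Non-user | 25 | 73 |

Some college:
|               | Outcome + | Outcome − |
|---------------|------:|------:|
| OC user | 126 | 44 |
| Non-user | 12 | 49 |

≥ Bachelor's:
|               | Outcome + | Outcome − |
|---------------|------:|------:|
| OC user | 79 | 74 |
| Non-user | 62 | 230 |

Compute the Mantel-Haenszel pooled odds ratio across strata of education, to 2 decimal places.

5.97

OR_MH = Σ(aᵢdᵢ/nᵢ) / Σ(bᵢcᵢ/nᵢ), where nᵢ is the stratum total.
Stratum 1 (≤ High school): n = 470; a·d/n = 266·73/470 = 41.3149; b·c/n = 106·25/470 = 5.6383
Stratum 2 (Some college): n = 231; a·d/n = 126·49/231 = 26.7273; b·c/n = 44·12/231 = 2.2857
Stratum 3 (≥ Bachelor's): n = 445; a·d/n = 79·230/445 = 40.8315; b·c/n = 74·62/445 = 10.3101
OR_MH = (41.3149 + 26.7273 + 40.8315) / (5.6383 + 2.2857 + 10.3101) = 108.8736 / 18.2341 = 5.97087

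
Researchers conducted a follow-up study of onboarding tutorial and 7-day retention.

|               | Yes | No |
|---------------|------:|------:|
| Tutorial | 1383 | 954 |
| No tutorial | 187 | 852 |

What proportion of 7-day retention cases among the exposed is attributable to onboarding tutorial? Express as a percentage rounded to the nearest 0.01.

69.59

Cells: a = 1383, b = 954, c = 187, d = 852.
Risk in exposed = 1383/2337 = 0.59178; risk in unexposed = 187/1039 = 0.17998.
RR = 0.59178/0.17998 = 3.28804
AR% = (RR − 1)/RR × 100 = (3.28804 − 1)/3.28804 × 100 = 69.5868%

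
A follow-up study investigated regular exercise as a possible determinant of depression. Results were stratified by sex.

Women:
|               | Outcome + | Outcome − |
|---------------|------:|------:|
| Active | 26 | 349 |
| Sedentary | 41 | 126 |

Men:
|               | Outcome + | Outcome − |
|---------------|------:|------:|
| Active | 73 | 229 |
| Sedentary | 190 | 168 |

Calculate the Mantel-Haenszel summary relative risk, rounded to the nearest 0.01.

0.41

RR_MH = Σ(aᵢ·n₀ᵢ/nᵢ) / Σ(cᵢ·n₁ᵢ/nᵢ), with n₁ᵢ = aᵢ+bᵢ (exposed), n₀ᵢ = cᵢ+dᵢ (unexposed), nᵢ = n₁ᵢ+n₀ᵢ.
Stratum 1 (Women): n₁ = 375, n₀ = 167, n = 542; a·n₀/n = 26·167/542 = 8.0111; c·n₁/n = 41·375/542 = 28.3672
Stratum 2 (Men): n₁ = 302, n₀ = 358, n = 660; a·n₀/n = 73·358/660 = 39.5970; c·n₁/n = 190·302/660 = 86.9394
RR_MH = (8.0111 + 39.5970) / (28.3672 + 86.9394) = 47.6080 / 115.3066 = 0.41288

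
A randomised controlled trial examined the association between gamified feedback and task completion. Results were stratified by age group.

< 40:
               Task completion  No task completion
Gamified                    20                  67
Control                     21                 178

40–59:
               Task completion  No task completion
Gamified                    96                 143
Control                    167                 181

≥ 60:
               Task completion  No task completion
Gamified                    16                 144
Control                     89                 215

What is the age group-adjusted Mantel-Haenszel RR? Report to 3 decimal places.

RR_MH = Σ(aᵢ·n₀ᵢ/nᵢ) / Σ(cᵢ·n₁ᵢ/nᵢ), with n₁ᵢ = aᵢ+bᵢ (exposed), n₀ᵢ = cᵢ+dᵢ (unexposed), nᵢ = n₁ᵢ+n₀ᵢ.
Stratum 1 (< 40): n₁ = 87, n₀ = 199, n = 286; a·n₀/n = 20·199/286 = 13.9161; c·n₁/n = 21·87/286 = 6.3881
Stratum 2 (40–59): n₁ = 239, n₀ = 348, n = 587; a·n₀/n = 96·348/587 = 56.9131; c·n₁/n = 167·239/587 = 67.9949
Stratum 3 (≥ 60): n₁ = 160, n₀ = 304, n = 464; a·n₀/n = 16·304/464 = 10.4828; c·n₁/n = 89·160/464 = 30.6897
RR_MH = (13.9161 + 56.9131 + 10.4828) / (6.3881 + 67.9949 + 30.6897) = 81.3120 / 105.0727 = 0.77386

0.774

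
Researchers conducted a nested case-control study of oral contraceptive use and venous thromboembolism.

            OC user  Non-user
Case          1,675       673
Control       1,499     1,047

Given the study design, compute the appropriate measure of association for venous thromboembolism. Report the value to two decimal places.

1.74

Reading the table with exposure as columns: a = 1675 (OC user, case), b = 1499 (OC user, non-case), c = 673 (Non-user, case), d = 1047.
This is a nested case-control study: participants were sampled on outcome status, so risks in the source population cannot be estimated directly — relative risk is not valid here. The odds ratio is the appropriate measure.
OR = (a·d)/(b·c) = (1675 × 1047) / (1499 × 673) = 1753725 / 1008827 = 1.73838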